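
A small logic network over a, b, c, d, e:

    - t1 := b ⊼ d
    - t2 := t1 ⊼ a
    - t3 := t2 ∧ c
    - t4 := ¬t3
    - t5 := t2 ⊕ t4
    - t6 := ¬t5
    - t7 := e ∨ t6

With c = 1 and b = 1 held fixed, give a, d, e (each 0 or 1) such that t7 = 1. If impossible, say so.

a=1 d=0 e=1

Check with c = 1 and b = 1 and a=1, d=0, e=1:
t1 = b ⊼ d = 1 ⊼ 0 = 1
t2 = t1 ⊼ a = 1 ⊼ 1 = 0
t3 = t2 ∧ c = 0 ∧ 1 = 0
t4 = ¬t3 = ¬0 = 1
t5 = t2 ⊕ t4 = 0 ⊕ 1 = 1
t6 = ¬t5 = ¬1 = 0
t7 = e ∨ t6 = 1 ∨ 0 = 1
So t7 = 1.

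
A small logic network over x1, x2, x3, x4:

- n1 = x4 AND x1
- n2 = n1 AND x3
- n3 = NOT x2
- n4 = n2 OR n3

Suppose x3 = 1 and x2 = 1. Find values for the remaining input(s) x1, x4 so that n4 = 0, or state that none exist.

n4 = n2 OR n3 must be 0, so both n2 = 0 and n3 = 0.
Check with x3 = 1 and x2 = 1 and x1=0, x4=0:
n1 = x4 AND x1 = 0 AND 0 = 0
n2 = n1 AND x3 = 0 AND 1 = 0
n3 = NOT x2 = NOT 1 = 0
n4 = n2 OR n3 = 0 OR 0 = 0
So n4 = 0.

x1=0, x4=0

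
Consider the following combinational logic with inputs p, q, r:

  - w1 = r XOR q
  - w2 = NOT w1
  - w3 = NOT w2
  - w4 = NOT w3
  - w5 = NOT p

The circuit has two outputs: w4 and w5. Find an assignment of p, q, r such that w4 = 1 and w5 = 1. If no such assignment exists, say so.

Check with p=0, q=0, r=0:
w1 = r XOR q = 0 XOR 0 = 0
w2 = NOT w1 = NOT 0 = 1
w3 = NOT w2 = NOT 1 = 0
w4 = NOT w3 = NOT 0 = 1
w5 = NOT p = NOT 0 = 1
So w4 = 1 and w5 = 1.

p=0, q=0, r=0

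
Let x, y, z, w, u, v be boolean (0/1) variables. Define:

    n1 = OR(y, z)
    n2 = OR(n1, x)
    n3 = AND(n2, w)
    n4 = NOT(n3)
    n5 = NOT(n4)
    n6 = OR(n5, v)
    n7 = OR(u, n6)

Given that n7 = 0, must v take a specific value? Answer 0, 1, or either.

0

n7 = OR(u, n6) must be 0, so both u = 0 and n6 = 0.
n6 = OR(n5, v) must be 0, so both n5 = 0 and v = 0.
Every assignment with n7 = 0 has v = 0; there are 9 such assignment(s).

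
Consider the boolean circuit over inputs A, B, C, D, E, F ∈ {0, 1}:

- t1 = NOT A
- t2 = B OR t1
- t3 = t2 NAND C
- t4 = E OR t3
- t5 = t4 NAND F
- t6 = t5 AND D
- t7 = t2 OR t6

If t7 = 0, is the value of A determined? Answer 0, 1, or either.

t7 = t2 OR t6 must be 0, so both t2 = 0 and t6 = 0.
Every assignment with t7 = 0 has A = 1; there are 12 such assignment(s).

1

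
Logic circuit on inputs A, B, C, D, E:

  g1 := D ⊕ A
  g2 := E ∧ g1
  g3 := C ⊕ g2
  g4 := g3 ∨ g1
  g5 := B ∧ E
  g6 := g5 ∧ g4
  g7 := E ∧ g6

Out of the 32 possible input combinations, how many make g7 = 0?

26

g7 = E ∧ g6 must be 0, so at least one of E, g6 is 0.
Enumerating the 32 input combinations, 26 give g7 = 0 and 6 give g7 = 1.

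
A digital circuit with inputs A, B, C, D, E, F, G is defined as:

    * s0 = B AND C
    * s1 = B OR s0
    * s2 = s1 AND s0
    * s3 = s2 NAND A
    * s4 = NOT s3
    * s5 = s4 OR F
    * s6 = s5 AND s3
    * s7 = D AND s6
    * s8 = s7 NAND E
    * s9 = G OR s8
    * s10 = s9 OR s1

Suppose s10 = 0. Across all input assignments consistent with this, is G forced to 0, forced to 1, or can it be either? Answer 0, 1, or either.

s10 = s9 OR s1 must be 0, so both s9 = 0 and s1 = 0.
s9 = G OR s8 must be 0, so both G = 0 and s8 = 0.
s1 = B OR s0 must be 0, so both B = 0 and s0 = 0.
Every assignment with s10 = 0 has G = 0; there are 4 such assignment(s).
  A=0, B=0, C=0, D=1, E=1, F=1, G=0
  A=0, B=0, C=1, D=1, E=1, F=1, G=0
  A=1, B=0, C=0, D=1, E=1, F=1, G=0
  A=1, B=0, C=1, D=1, E=1, F=1, G=0

0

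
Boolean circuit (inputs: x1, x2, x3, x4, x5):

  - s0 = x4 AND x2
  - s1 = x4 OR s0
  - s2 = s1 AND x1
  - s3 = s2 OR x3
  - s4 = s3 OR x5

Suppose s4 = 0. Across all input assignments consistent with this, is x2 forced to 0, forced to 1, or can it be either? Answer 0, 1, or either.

either

Both values of x2 occur among assignments with s4 = 0:
  x2=0: x1=0, x2=0, x3=0, x4=0, x5=0
  x2=1: x1=0, x2=1, x3=0, x4=0, x5=0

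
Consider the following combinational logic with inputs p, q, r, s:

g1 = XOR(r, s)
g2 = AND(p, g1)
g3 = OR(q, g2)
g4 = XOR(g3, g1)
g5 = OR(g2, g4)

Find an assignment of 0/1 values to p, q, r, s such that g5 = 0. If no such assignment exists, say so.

p=1 q=0 r=0 s=0

Check with p=1 q=0 r=0 s=0:
g1 = XOR(r, s) = XOR(0, 0) = 0
g2 = AND(p, g1) = AND(1, 0) = 0
g3 = OR(q, g2) = OR(0, 0) = 0
g4 = XOR(g3, g1) = XOR(0, 0) = 0
g5 = OR(g2, g4) = OR(0, 0) = 0
So g5 = 0 as required.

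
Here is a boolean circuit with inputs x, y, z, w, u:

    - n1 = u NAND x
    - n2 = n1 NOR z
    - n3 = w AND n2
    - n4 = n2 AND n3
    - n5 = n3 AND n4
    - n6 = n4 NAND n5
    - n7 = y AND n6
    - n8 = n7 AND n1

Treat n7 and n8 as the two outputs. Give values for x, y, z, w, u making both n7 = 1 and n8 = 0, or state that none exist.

x=1, y=1, z=1, w=1, u=1

Check with x=1, y=1, z=1, w=1, u=1:
n1 = u NAND x = 1 NAND 1 = 0
n2 = n1 NOR z = 0 NOR 1 = 0
n3 = w AND n2 = 1 AND 0 = 0
n4 = n2 AND n3 = 0 AND 0 = 0
n5 = n3 AND n4 = 0 AND 0 = 0
n6 = n4 NAND n5 = 0 NAND 0 = 1
n7 = y AND n6 = 1 AND 1 = 1
n8 = n7 AND n1 = 1 AND 0 = 0
So n7 = 1 and n8 = 0.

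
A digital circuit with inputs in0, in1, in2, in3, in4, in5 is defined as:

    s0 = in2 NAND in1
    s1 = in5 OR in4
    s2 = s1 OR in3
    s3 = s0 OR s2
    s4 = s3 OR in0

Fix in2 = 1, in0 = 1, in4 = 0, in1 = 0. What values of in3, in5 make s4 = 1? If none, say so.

in3=1 in5=0

s4 = s3 OR in0 must be 1, so at least one of s3, in0 is 1.
Check with in2 = 1, in0 = 1, in4 = 0, in1 = 0 and in3=1, in5=0:
s0 = in2 NAND in1 = 1 NAND 0 = 1
s1 = in5 OR in4 = 0 OR 0 = 0
s2 = s1 OR in3 = 0 OR 1 = 1
s3 = s0 OR s2 = 1 OR 1 = 1
s4 = s3 OR in0 = 1 OR 1 = 1
So s4 = 1.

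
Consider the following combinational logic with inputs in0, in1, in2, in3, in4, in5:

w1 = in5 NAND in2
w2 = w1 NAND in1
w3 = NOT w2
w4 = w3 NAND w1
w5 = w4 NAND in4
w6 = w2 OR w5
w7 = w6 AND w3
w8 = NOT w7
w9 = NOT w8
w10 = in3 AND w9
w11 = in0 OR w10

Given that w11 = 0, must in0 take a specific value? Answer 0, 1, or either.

0

w11 = in0 OR w10 must be 0, so both in0 = 0 and w10 = 0.
Every assignment with w11 = 0 has in0 = 0; there are 26 such assignment(s).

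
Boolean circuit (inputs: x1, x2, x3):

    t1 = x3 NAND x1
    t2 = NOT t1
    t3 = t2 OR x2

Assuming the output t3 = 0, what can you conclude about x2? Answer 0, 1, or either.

0

t3 = t2 OR x2 must be 0, so both t2 = 0 and x2 = 0.
t2 = NOT t1 must be 0, so t1 = 1.
Every assignment with t3 = 0 has x2 = 0; there are 3 such assignment(s).
  x1=0, x2=0, x3=0
  x1=0, x2=0, x3=1
  x1=1, x2=0, x3=0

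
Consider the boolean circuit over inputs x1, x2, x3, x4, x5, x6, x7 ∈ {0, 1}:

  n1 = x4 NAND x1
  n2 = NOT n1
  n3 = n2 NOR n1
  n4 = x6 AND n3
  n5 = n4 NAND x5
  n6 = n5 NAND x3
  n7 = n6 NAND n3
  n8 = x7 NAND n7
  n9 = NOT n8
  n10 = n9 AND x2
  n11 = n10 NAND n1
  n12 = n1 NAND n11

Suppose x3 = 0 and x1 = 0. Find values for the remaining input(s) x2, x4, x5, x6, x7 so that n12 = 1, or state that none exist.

n12 = n1 NAND n11 must be 1, so at least one of n1, n11 is 0.
Check with x3 = 0 and x1 = 0 and x2=1, x4=1, x5=1, x6=0, x7=1:
n1 = x4 NAND x1 = 1 NAND 0 = 1
n2 = NOT n1 = NOT 1 = 0
n3 = n2 NOR n1 = 0 NOR 1 = 0
n4 = x6 AND n3 = 0 AND 0 = 0
n5 = n4 NAND x5 = 0 NAND 1 = 1
n6 = n5 NAND x3 = 1 NAND 0 = 1
n7 = n6 NAND n3 = 1 NAND 0 = 1
n8 = x7 NAND n7 = 1 NAND 1 = 0
n9 = NOT n8 = NOT 0 = 1
n10 = n9 AND x2 = 1 AND 1 = 1
n11 = n10 NAND n1 = 1 NAND 1 = 0
n12 = n1 NAND n11 = 1 NAND 0 = 1
So n12 = 1.

x2=1, x4=1, x5=1, x6=0, x7=1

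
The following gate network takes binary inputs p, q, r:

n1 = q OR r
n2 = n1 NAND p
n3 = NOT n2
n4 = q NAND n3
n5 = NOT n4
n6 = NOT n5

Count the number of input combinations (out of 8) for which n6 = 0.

n6 = NOT n5 must be 0, so n5 = 1.
Enumerating the 8 input combinations, 2 give n6 = 0 and 6 give n6 = 1.

2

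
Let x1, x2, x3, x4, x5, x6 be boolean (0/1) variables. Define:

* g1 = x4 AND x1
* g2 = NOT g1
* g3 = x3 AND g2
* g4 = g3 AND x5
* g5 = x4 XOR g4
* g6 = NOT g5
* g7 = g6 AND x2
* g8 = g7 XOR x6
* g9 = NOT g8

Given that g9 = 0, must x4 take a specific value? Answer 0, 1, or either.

Both values of x4 occur among assignments with g9 = 0:
  x4=0: x1=0, x2=0, x3=0, x4=0, x5=0, x6=1
  x4=1: x1=0, x2=0, x3=0, x4=1, x5=0, x6=1

either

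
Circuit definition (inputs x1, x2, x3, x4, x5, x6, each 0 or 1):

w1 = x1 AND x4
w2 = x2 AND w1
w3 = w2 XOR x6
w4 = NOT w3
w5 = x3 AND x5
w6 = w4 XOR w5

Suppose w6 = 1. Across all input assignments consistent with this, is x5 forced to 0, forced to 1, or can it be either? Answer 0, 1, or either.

Both values of x5 occur among assignments with w6 = 1:
  x5=0: x1=0, x2=0, x3=0, x4=0, x5=0, x6=0
  x5=1: x1=0, x2=0, x3=0, x4=0, x5=1, x6=0

either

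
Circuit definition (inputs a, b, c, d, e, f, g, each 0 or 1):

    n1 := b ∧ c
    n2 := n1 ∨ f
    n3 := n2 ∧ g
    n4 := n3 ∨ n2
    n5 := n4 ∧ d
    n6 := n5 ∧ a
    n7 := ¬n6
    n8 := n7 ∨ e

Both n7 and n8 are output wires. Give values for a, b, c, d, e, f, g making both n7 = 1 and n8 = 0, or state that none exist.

no solution exists

Across all 128 input combinations, none give both n7 = 1 and n8 = 0.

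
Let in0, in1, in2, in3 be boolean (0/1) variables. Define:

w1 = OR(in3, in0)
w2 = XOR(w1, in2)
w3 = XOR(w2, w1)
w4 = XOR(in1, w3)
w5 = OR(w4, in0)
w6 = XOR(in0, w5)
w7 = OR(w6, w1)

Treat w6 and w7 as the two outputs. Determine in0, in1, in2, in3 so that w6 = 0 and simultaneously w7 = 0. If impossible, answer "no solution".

Check with in0=0 in1=1 in2=1 in3=0:
w1 = OR(in3, in0) = OR(0, 0) = 0
w2 = XOR(w1, in2) = XOR(0, 1) = 1
w3 = XOR(w2, w1) = XOR(1, 0) = 1
w4 = XOR(in1, w3) = XOR(1, 1) = 0
w5 = OR(w4, in0) = OR(0, 0) = 0
w6 = XOR(in0, w5) = XOR(0, 0) = 0
w7 = OR(w6, w1) = OR(0, 0) = 0
So w6 = 0 and w7 = 0.

in0=0 in1=1 in2=1 in3=0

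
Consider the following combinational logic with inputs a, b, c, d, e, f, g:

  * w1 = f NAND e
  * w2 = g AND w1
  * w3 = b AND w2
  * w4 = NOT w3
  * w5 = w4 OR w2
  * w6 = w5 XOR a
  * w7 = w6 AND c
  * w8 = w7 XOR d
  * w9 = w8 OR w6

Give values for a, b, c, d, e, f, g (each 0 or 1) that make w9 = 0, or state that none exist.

a=1, b=0, c=0, d=0, e=1, f=0, g=1

w9 = w8 OR w6 must be 0, so both w8 = 0 and w6 = 0.
Check with a=1, b=0, c=0, d=0, e=1, f=0, g=1:
w1 = f NAND e = 0 NAND 1 = 1
w2 = g AND w1 = 1 AND 1 = 1
w3 = b AND w2 = 0 AND 1 = 0
w4 = NOT w3 = NOT 0 = 1
w5 = w4 OR w2 = 1 OR 1 = 1
w6 = w5 XOR a = 1 XOR 1 = 0
w7 = w6 AND c = 0 AND 0 = 0
w8 = w7 XOR d = 0 XOR 0 = 0
w9 = w8 OR w6 = 0 OR 0 = 0
So w9 = 0 as required.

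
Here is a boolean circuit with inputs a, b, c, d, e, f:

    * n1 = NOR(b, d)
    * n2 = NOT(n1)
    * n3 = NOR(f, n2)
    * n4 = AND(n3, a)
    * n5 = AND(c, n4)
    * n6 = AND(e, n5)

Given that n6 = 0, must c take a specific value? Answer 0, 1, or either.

Both values of c occur among assignments with n6 = 0:
  c=0: a=0, b=0, c=0, d=0, e=0, f=0
  c=1: a=0, b=0, c=1, d=0, e=0, f=0

either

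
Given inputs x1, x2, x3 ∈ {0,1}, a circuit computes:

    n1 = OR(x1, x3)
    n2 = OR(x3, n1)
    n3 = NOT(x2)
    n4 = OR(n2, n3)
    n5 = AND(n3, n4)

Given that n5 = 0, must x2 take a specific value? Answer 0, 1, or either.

1

n5 = AND(n3, n4) must be 0, so at least one of n3, n4 is 0.
Every assignment with n5 = 0 has x2 = 1; there are 4 such assignment(s).
  x1=0, x2=1, x3=0
  x1=0, x2=1, x3=1
  x1=1, x2=1, x3=0
  x1=1, x2=1, x3=1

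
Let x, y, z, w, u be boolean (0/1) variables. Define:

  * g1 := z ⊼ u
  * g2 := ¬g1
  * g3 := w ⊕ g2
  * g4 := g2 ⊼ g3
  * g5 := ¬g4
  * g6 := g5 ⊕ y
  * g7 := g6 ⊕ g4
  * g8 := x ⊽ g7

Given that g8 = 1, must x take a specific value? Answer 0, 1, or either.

g8 = x ⊽ g7 must be 1, so both x = 0 and g7 = 0.
g7 = g6 ⊕ g4 must be 0, so g6 and g4 are equal.
Every assignment with g8 = 1 has x = 0; there are 8 such assignment(s).

0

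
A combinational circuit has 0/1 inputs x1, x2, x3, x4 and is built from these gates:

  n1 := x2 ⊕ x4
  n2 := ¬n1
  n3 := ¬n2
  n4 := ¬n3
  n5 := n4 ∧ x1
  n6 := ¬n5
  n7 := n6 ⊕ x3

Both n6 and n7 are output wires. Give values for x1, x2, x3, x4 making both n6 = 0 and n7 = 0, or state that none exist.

x1=1 x2=1 x3=0 x4=1

Check with x1=1 x2=1 x3=0 x4=1:
n1 = x2 ⊕ x4 = 1 ⊕ 1 = 0
n2 = ¬n1 = ¬0 = 1
n3 = ¬n2 = ¬1 = 0
n4 = ¬n3 = ¬0 = 1
n5 = n4 ∧ x1 = 1 ∧ 1 = 1
n6 = ¬n5 = ¬1 = 0
n7 = n6 ⊕ x3 = 0 ⊕ 0 = 0
So n6 = 0 and n7 = 0.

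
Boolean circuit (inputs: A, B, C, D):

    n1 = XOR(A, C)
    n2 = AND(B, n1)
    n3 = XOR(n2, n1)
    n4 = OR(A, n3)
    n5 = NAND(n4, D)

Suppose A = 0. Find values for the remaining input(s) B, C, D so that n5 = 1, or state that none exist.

B=1, C=0, D=0

n5 = NAND(n4, D) must be 1, so at least one of n4, D is 0.
Check with A = 0 and B=1, C=0, D=0:
n1 = XOR(A, C) = XOR(0, 0) = 0
n2 = AND(B, n1) = AND(1, 0) = 0
n3 = XOR(n2, n1) = XOR(0, 0) = 0
n4 = OR(A, n3) = OR(0, 0) = 0
n5 = NAND(n4, D) = NAND(0, 0) = 1
So n5 = 1.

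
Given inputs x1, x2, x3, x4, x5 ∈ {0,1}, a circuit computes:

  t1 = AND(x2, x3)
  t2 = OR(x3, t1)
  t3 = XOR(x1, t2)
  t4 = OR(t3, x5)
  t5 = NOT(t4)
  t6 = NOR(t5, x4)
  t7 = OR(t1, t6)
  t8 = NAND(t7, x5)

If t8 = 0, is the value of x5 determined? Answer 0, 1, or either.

1

t8 = NAND(t7, x5) must be 0, so both t7 = 1 and x5 = 1.
t7 = OR(t1, t6) must be 1, so at least one of t1, t6 is 1.
Every assignment with t8 = 0 has x5 = 1; there are 10 such assignment(s).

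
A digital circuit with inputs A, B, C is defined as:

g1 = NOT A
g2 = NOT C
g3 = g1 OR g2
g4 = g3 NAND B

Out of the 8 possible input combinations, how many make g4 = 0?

g4 = g3 NAND B must be 0, so both g3 = 1 and B = 1.
Satisfying assignments:
  A=0, B=1, C=0
  A=0, B=1, C=1
  A=1, B=1, C=0

3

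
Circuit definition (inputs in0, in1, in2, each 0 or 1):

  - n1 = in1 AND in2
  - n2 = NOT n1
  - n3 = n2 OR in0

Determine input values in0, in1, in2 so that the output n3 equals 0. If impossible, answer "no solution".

n3 = n2 OR in0 must be 0, so both n2 = 0 and in0 = 0.
n2 = NOT n1 must be 0, so n1 = 1.
Check with in0=0 in1=1 in2=1:
n1 = in1 AND in2 = 1 AND 1 = 1
n2 = NOT n1 = NOT 1 = 0
n3 = n2 OR in0 = 0 OR 0 = 0
So n3 = 0 as required.

in0=0 in1=1 in2=1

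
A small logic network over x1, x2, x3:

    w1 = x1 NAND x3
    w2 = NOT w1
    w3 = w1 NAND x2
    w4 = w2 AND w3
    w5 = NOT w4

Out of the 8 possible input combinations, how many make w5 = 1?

6

w5 = NOT w4 must be 1, so w4 = 0.
w4 = w2 AND w3 must be 0, so at least one of w2, w3 is 0.
Enumerating the 8 input combinations, 6 give w5 = 1 and 2 give w5 = 0.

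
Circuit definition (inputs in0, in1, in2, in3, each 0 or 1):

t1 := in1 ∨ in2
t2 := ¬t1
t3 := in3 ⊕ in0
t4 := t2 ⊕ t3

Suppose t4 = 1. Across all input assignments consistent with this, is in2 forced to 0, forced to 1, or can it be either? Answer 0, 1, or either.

either

Both values of in2 occur among assignments with t4 = 1:
  in2=0: in0=0, in1=0, in2=0, in3=0
  in2=1: in0=0, in1=0, in2=1, in3=1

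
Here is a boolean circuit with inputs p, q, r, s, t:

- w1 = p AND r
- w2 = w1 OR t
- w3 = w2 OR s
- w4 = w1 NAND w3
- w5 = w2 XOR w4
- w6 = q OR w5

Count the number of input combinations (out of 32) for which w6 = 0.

6

w6 = q OR w5 must be 0, so both q = 0 and w5 = 0.
w5 = w2 XOR w4 must be 0, so w2 and w4 are equal.
Satisfying assignments:
  p=0, q=0, r=0, s=0, t=1
  p=0, q=0, r=0, s=1, t=1
  p=0, q=0, r=1, s=0, t=1
  p=0, q=0, r=1, s=1, t=1
  p=1, q=0, r=0, s=0, t=1
  p=1, q=0, r=0, s=1, t=1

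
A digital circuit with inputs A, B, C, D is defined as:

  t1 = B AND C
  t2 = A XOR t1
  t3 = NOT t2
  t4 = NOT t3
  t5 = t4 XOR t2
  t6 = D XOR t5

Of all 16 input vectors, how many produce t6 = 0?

8

t6 = D XOR t5 must be 0, so D and t5 are equal.
Enumerating the 16 input combinations, 8 give t6 = 0 and 8 give t6 = 1.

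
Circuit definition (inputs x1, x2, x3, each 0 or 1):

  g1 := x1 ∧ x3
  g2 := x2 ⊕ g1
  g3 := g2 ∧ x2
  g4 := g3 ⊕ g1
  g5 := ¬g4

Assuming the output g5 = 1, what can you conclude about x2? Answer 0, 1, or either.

0

g5 = ¬g4 must be 1, so g4 = 0.
g4 = g3 ⊕ g1 must be 0, so g3 and g1 are equal.
Every assignment with g5 = 1 has x2 = 0; there are 3 such assignment(s).
  x1=0, x2=0, x3=0
  x1=0, x2=0, x3=1
  x1=1, x2=0, x3=0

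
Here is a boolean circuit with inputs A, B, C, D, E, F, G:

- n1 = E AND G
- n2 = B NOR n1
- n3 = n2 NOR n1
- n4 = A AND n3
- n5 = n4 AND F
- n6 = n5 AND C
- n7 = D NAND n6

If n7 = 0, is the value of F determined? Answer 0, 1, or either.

n7 = D NAND n6 must be 0, so both D = 1 and n6 = 1.
n6 = n5 AND C must be 1, so both n5 = 1 and C = 1.
Every assignment with n7 = 0 has F = 1; there are 3 such assignment(s).
  A=1, B=1, C=1, D=1, E=0, F=1, G=0
  A=1, B=1, C=1, D=1, E=0, F=1, G=1
  A=1, B=1, C=1, D=1, E=1, F=1, G=0

1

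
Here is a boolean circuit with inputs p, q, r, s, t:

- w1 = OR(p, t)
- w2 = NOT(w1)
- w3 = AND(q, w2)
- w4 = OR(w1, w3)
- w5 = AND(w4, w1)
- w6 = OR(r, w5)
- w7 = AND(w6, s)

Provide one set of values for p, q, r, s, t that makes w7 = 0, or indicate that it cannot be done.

Check with p=1 q=0 r=0 s=0 t=1:
w1 = OR(p, t) = OR(1, 1) = 1
w2 = NOT(w1) = NOT 1 = 0
w3 = AND(q, w2) = AND(0, 0) = 0
w4 = OR(w1, w3) = OR(1, 0) = 1
w5 = AND(w4, w1) = AND(1, 1) = 1
w6 = OR(r, w5) = OR(0, 1) = 1
w7 = AND(w6, s) = AND(1, 0) = 0
So w7 = 0 as required.

p=1 q=0 r=0 s=0 t=1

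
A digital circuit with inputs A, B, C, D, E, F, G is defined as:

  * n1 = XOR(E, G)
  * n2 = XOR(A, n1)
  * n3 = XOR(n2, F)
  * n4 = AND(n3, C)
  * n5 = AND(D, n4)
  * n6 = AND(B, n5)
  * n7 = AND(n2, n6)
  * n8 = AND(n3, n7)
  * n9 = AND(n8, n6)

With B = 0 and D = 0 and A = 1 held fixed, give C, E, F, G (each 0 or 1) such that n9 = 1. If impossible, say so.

With B = 0 and D = 0 and A = 1 fixed, none of the 16 settings of C, E, F, G give n9 = 1.
For example, with C=1, E=1, F=1, G=0:
n1 = XOR(E, G) = XOR(1, 0) = 1
n2 = XOR(A, n1) = XOR(1, 1) = 0
n3 = XOR(n2, F) = XOR(0, 1) = 1
n4 = AND(n3, C) = AND(1, 1) = 1
n5 = AND(D, n4) = AND(0, 1) = 0
n6 = AND(B, n5) = AND(0, 0) = 0
n7 = AND(n2, n6) = AND(0, 0) = 0
n8 = AND(n3, n7) = AND(1, 0) = 0
n9 = AND(n8, n6) = AND(0, 0) = 0
giving n9 = 0 ≠ 1.

no solution exists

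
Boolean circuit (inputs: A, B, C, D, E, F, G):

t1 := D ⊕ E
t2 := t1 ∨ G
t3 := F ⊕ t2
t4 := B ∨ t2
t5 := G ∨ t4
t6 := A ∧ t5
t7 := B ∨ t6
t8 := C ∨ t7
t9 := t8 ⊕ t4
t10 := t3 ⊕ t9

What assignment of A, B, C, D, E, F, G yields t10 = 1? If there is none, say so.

t10 = t3 ⊕ t9 must be 1, so t3 and t9 differ.
Check with A=0 B=1 C=1 D=0 E=0 F=1 G=0:
t1 = D ⊕ E = 0 ⊕ 0 = 0
t2 = t1 ∨ G = 0 ∨ 0 = 0
t3 = F ⊕ t2 = 1 ⊕ 0 = 1
t4 = B ∨ t2 = 1 ∨ 0 = 1
t5 = G ∨ t4 = 0 ∨ 1 = 1
t6 = A ∧ t5 = 0 ∧ 1 = 0
t7 = B ∨ t6 = 1 ∨ 0 = 1
t8 = C ∨ t7 = 1 ∨ 1 = 1
t9 = t8 ⊕ t4 = 1 ⊕ 1 = 0
t10 = t3 ⊕ t9 = 1 ⊕ 0 = 1
So t10 = 1 as required.

A=0 B=1 C=1 D=0 E=0 F=1 G=0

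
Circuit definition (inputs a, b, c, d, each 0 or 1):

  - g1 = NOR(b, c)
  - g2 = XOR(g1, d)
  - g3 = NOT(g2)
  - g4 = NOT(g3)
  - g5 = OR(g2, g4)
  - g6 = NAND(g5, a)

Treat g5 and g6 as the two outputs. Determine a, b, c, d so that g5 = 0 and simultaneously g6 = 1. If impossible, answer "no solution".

Check with a=1, b=0, c=0, d=1:
g1 = NOR(b, c) = NOR(0, 0) = 1
g2 = XOR(g1, d) = XOR(1, 1) = 0
g3 = NOT(g2) = NOT 0 = 1
g4 = NOT(g3) = NOT 1 = 0
g5 = OR(g2, g4) = OR(0, 0) = 0
g6 = NAND(g5, a) = NAND(0, 1) = 1
So g5 = 0 and g6 = 1.

a=1, b=0, c=0, d=1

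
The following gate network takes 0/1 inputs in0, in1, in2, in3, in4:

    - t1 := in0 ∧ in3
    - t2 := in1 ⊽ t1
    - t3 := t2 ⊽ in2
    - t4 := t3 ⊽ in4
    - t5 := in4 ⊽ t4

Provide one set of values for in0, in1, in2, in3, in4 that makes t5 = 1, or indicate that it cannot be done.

in0=0, in1=1, in2=0, in3=1, in4=0

t5 = in4 ⊽ t4 must be 1, so both in4 = 0 and t4 = 0.
t4 = t3 ⊽ in4 must be 0, so at least one of t3, in4 is 1.
Check with in0=0, in1=1, in2=0, in3=1, in4=0:
t1 = in0 ∧ in3 = 0 ∧ 1 = 0
t2 = in1 ⊽ t1 = 1 ⊽ 0 = 0
t3 = t2 ⊽ in2 = 0 ⊽ 0 = 1
t4 = t3 ⊽ in4 = 1 ⊽ 0 = 0
t5 = in4 ⊽ t4 = 0 ⊽ 0 = 1
So t5 = 1 as required.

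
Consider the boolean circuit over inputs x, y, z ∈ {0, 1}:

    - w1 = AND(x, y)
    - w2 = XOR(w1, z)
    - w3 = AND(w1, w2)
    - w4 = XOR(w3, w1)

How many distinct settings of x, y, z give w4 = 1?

1

w4 = XOR(w3, w1) must be 1, so w3 and w1 differ.
Enumerating the 8 input combinations, 1 give w4 = 1 and 7 give w4 = 0.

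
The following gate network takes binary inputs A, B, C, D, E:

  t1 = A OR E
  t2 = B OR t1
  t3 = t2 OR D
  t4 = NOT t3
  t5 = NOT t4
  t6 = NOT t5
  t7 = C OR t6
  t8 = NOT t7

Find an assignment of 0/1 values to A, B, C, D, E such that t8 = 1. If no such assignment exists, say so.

A=1 B=1 C=0 D=0 E=0

t8 = NOT t7 must be 1, so t7 = 0.
t7 = C OR t6 must be 0, so both C = 0 and t6 = 0.
t6 = NOT t5 must be 0, so t5 = 1.
Check with A=1 B=1 C=0 D=0 E=0:
t1 = A OR E = 1 OR 0 = 1
t2 = B OR t1 = 1 OR 1 = 1
t3 = t2 OR D = 1 OR 0 = 1
t4 = NOT t3 = NOT 1 = 0
t5 = NOT t4 = NOT 0 = 1
t6 = NOT t5 = NOT 1 = 0
t7 = C OR t6 = 0 OR 0 = 0
t8 = NOT t7 = NOT 0 = 1
So t8 = 1 as required.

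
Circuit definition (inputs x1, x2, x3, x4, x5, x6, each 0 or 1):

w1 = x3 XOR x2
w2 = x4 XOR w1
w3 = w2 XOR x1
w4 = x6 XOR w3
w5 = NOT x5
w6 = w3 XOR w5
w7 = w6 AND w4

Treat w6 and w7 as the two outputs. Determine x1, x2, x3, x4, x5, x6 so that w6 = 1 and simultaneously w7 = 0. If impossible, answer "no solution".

Check with x1=0, x2=1, x3=1, x4=0, x5=0, x6=0:
w1 = x3 XOR x2 = 1 XOR 1 = 0
w2 = x4 XOR w1 = 0 XOR 0 = 0
w3 = w2 XOR x1 = 0 XOR 0 = 0
w4 = x6 XOR w3 = 0 XOR 0 = 0
w5 = NOT x5 = NOT 0 = 1
w6 = w3 XOR w5 = 0 XOR 1 = 1
w7 = w6 AND w4 = 1 AND 0 = 0
So w6 = 1 and w7 = 0.

x1=0, x2=1, x3=1, x4=0, x5=0, x6=0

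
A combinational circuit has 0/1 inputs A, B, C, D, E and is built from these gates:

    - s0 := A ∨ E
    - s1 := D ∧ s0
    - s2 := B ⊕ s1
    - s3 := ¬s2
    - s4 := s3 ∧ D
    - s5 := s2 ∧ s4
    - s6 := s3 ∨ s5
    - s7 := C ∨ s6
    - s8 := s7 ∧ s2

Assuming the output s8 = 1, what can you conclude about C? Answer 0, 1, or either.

s8 = s7 ∧ s2 must be 1, so both s7 = 1 and s2 = 1.
s7 = C ∨ s6 must be 1, so at least one of C, s6 is 1.
s2 = B ⊕ s1 must be 1, so B and s1 differ.
Every assignment with s8 = 1 has C = 1; there are 8 such assignment(s).

1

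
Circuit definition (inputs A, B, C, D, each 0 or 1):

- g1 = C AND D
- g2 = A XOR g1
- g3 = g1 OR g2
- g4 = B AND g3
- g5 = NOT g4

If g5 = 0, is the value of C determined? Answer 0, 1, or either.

Both values of C occur among assignments with g5 = 0:
  C=0: A=1, B=1, C=0, D=0
  C=1: A=0, B=1, C=1, D=1

either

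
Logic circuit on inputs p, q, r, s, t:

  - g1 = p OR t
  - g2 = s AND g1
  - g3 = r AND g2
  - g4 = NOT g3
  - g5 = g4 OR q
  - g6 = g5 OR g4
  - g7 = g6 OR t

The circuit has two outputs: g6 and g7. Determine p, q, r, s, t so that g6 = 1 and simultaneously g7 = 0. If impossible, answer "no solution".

Across all 32 input combinations, none give both g6 = 1 and g7 = 0.

no solution exists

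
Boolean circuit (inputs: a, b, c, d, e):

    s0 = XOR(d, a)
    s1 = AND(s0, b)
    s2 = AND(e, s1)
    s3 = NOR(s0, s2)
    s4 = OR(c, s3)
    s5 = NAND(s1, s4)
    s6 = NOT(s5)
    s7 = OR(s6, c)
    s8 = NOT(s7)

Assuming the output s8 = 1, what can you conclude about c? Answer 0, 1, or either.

s8 = NOT(s7) must be 1, so s7 = 0.
s7 = OR(s6, c) must be 0, so both s6 = 0 and c = 0.
s6 = NOT(s5) must be 0, so s5 = 1.
Every assignment with s8 = 1 has c = 0; there are 16 such assignment(s).

0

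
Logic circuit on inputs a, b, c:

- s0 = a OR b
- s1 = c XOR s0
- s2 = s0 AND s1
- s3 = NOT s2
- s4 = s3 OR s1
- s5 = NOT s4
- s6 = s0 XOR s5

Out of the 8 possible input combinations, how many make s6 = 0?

2

s6 = s0 XOR s5 must be 0, so s0 and s5 are equal.
Satisfying assignments:
  a=0, b=0, c=0
  a=0, b=0, c=1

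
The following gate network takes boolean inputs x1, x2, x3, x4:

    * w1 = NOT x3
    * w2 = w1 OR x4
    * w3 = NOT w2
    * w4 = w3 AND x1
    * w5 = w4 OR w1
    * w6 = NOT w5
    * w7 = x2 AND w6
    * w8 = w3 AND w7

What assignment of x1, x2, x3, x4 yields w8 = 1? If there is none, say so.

w8 = w3 AND w7 must be 1, so both w3 = 1 and w7 = 1.
w3 = NOT w2 must be 1, so w2 = 0.
Check with x1=0, x2=1, x3=1, x4=0:
w1 = NOT x3 = NOT 1 = 0
w2 = w1 OR x4 = 0 OR 0 = 0
w3 = NOT w2 = NOT 0 = 1
w4 = w3 AND x1 = 1 AND 0 = 0
w5 = w4 OR w1 = 0 OR 0 = 0
w6 = NOT w5 = NOT 0 = 1
w7 = x2 AND w6 = 1 AND 1 = 1
w8 = w3 AND w7 = 1 AND 1 = 1
So w8 = 1 as required.

x1=0, x2=1, x3=1, x4=0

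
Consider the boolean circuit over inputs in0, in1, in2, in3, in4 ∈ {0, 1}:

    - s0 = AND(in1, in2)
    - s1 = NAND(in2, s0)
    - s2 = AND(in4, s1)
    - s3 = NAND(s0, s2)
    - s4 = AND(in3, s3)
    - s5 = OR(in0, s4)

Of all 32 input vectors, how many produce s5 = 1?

s5 = OR(in0, s4) must be 1, so at least one of in0, s4 is 1.
Enumerating the 32 input combinations, 24 give s5 = 1 and 8 give s5 = 0.

24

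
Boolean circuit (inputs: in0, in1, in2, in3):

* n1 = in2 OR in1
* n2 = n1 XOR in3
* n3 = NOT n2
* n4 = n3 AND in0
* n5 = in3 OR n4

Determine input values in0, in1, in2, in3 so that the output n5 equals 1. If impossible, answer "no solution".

in0=0, in1=0, in2=1, in3=1

n5 = in3 OR n4 must be 1, so at least one of in3, n4 is 1.
Check with in0=0, in1=0, in2=1, in3=1:
n1 = in2 OR in1 = 1 OR 0 = 1
n2 = n1 XOR in3 = 1 XOR 1 = 0
n3 = NOT n2 = NOT 0 = 1
n4 = n3 AND in0 = 1 AND 0 = 0
n5 = in3 OR n4 = 1 OR 0 = 1
So n5 = 1 as required.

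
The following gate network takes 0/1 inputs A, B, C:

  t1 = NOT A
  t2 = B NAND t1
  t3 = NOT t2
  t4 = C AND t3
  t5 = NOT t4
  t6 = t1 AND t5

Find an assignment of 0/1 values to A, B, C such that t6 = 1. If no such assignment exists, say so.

t6 = t1 AND t5 must be 1, so both t1 = 1 and t5 = 1.
t1 = NOT A must be 1, so A = 0.
Check with A=0, B=1, C=0:
t1 = NOT A = NOT 0 = 1
t2 = B NAND t1 = 1 NAND 1 = 0
t3 = NOT t2 = NOT 0 = 1
t4 = C AND t3 = 0 AND 1 = 0
t5 = NOT t4 = NOT 0 = 1
t6 = t1 AND t5 = 1 AND 1 = 1
So t6 = 1 as required.

A=0, B=1, C=0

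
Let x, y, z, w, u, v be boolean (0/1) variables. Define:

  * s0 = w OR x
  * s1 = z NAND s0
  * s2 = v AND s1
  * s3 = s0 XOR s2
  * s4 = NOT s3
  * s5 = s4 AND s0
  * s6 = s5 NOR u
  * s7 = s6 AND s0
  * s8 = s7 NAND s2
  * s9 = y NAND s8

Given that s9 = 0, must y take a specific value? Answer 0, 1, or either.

1

s9 = y NAND s8 must be 0, so both y = 1 and s8 = 1.
s8 = s7 NAND s2 must be 1, so at least one of s7, s2 is 0.
Every assignment with s9 = 0 has y = 1; there are 32 such assignment(s).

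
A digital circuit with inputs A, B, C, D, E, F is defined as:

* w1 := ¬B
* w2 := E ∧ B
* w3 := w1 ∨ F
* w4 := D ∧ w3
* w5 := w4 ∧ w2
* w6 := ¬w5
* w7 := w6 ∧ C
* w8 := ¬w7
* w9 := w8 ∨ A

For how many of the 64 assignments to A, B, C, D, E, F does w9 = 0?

w9 = w8 ∨ A must be 0, so both w8 = 0 and A = 0.
w8 = ¬w7 must be 0, so w7 = 1.
Enumerating the 64 input combinations, 15 give w9 = 0 and 49 give w9 = 1.

15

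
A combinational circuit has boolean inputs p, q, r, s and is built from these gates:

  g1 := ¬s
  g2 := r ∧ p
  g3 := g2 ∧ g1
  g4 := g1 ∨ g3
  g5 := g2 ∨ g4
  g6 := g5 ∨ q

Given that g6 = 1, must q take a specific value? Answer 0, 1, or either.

Both values of q occur among assignments with g6 = 1:
  q=0: p=0, q=0, r=0, s=0
  q=1: p=0, q=1, r=0, s=0

either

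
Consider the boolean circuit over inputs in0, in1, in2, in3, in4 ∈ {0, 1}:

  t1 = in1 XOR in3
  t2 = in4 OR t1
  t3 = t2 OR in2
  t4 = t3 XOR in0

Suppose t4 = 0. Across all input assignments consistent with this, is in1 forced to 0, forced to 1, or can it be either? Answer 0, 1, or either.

either

Both values of in1 occur among assignments with t4 = 0:
  in1=0: in0=0, in1=0, in2=0, in3=0, in4=0
  in1=1: in0=0, in1=1, in2=0, in3=1, in4=0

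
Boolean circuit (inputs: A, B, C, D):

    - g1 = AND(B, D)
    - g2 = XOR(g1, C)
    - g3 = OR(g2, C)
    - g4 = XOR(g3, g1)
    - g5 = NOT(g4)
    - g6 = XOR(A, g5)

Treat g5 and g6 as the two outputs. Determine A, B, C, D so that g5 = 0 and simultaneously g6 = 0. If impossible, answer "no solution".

A=0, B=0, C=1, D=1

Check with A=0, B=0, C=1, D=1:
g1 = AND(B, D) = AND(0, 1) = 0
g2 = XOR(g1, C) = XOR(0, 1) = 1
g3 = OR(g2, C) = OR(1, 1) = 1
g4 = XOR(g3, g1) = XOR(1, 0) = 1
g5 = NOT(g4) = NOT 1 = 0
g6 = XOR(A, g5) = XOR(0, 0) = 0
So g5 = 0 and g6 = 0.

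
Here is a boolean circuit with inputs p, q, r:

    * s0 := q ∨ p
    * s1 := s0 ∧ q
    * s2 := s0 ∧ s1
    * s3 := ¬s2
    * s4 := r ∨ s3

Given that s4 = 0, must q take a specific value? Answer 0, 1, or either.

s4 = r ∨ s3 must be 0, so both r = 0 and s3 = 0.
Every assignment with s4 = 0 has q = 1; there are 2 such assignment(s).
  p=0, q=1, r=0
  p=1, q=1, r=0

1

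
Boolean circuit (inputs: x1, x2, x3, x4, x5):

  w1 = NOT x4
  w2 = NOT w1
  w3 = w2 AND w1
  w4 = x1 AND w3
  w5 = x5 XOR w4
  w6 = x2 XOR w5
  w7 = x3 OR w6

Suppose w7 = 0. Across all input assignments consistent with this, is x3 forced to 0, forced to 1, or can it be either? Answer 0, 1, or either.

0

w7 = x3 OR w6 must be 0, so both x3 = 0 and w6 = 0.
w6 = x2 XOR w5 must be 0, so x2 and w5 are equal.
Every assignment with w7 = 0 has x3 = 0; there are 8 such assignment(s).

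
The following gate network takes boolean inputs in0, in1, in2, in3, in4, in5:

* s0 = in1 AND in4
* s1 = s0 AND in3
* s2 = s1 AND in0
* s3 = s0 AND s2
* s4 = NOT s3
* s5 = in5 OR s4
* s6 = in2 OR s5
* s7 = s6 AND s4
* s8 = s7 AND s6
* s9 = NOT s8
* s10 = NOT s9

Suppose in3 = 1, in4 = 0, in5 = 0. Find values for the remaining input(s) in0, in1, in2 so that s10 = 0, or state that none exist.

no solution exists

With in3 = 1, in4 = 0, in5 = 0 fixed, none of the 8 settings of in0, in1, in2 give s10 = 0.
For example, with in0=1, in1=0, in2=1:
s0 = in1 AND in4 = 0 AND 0 = 0
s1 = s0 AND in3 = 0 AND 1 = 0
s2 = s1 AND in0 = 0 AND 1 = 0
s3 = s0 AND s2 = 0 AND 0 = 0
s4 = NOT s3 = NOT 0 = 1
s5 = in5 OR s4 = 0 OR 1 = 1
s6 = in2 OR s5 = 1 OR 1 = 1
s7 = s6 AND s4 = 1 AND 1 = 1
s8 = s7 AND s6 = 1 AND 1 = 1
s9 = NOT s8 = NOT 1 = 0
s10 = NOT s9 = NOT 0 = 1
giving s10 = 1 ≠ 0.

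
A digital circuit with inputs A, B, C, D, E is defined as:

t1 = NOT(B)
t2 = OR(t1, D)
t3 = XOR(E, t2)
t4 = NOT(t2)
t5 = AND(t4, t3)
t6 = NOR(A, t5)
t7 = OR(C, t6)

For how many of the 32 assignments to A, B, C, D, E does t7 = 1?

t7 = OR(C, t6) must be 1, so at least one of C, t6 is 1.
Enumerating the 32 input combinations, 23 give t7 = 1 and 9 give t7 = 0.

23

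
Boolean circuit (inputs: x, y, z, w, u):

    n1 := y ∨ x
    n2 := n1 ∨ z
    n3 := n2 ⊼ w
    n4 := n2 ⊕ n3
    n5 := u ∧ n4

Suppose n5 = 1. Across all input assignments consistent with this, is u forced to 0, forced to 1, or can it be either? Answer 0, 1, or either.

1

n5 = u ∧ n4 must be 1, so both u = 1 and n4 = 1.
n4 = n2 ⊕ n3 must be 1, so n2 and n3 differ.
Every assignment with n5 = 1 has u = 1; there are 9 such assignment(s).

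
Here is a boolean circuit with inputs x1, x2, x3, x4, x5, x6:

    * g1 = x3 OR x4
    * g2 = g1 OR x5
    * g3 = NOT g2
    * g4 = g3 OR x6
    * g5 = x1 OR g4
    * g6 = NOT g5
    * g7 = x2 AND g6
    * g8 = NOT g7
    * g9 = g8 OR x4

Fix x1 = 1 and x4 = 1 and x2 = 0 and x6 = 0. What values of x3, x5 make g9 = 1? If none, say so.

x3=1, x5=0

Check with x1 = 1 and x4 = 1 and x2 = 0 and x6 = 0 and x3=1, x5=0:
g1 = x3 OR x4 = 1 OR 1 = 1
g2 = g1 OR x5 = 1 OR 0 = 1
g3 = NOT g2 = NOT 1 = 0
g4 = g3 OR x6 = 0 OR 0 = 0
g5 = x1 OR g4 = 1 OR 0 = 1
g6 = NOT g5 = NOT 1 = 0
g7 = x2 AND g6 = 0 AND 0 = 0
g8 = NOT g7 = NOT 0 = 1
g9 = g8 OR x4 = 1 OR 1 = 1
So g9 = 1.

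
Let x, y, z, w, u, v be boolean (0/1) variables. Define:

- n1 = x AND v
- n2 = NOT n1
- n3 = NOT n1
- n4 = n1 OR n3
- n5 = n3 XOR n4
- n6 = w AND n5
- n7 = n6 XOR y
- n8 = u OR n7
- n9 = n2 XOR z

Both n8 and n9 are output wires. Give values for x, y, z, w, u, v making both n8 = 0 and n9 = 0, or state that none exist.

x=1, y=1, z=0, w=1, u=0, v=1

Check with x=1, y=1, z=0, w=1, u=0, v=1:
n1 = x AND v = 1 AND 1 = 1
n2 = NOT n1 = NOT 1 = 0
n3 = NOT n1 = NOT 1 = 0
n4 = n1 OR n3 = 1 OR 0 = 1
n5 = n3 XOR n4 = 0 XOR 1 = 1
n6 = w AND n5 = 1 AND 1 = 1
n7 = n6 XOR y = 1 XOR 1 = 0
n8 = u OR n7 = 0 OR 0 = 0
n9 = n2 XOR z = 0 XOR 0 = 0
So n8 = 0 and n9 = 0.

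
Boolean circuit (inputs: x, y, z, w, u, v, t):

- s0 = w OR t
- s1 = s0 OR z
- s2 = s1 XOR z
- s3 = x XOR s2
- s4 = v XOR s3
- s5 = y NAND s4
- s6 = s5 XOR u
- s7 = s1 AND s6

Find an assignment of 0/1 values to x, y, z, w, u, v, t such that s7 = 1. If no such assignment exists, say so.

s7 = s1 AND s6 must be 1, so both s1 = 1 and s6 = 1.
Check with x=0, y=1, z=0, w=0, u=1, v=0, t=1:
s0 = w OR t = 0 OR 1 = 1
s1 = s0 OR z = 1 OR 0 = 1
s2 = s1 XOR z = 1 XOR 0 = 1
s3 = x XOR s2 = 0 XOR 1 = 1
s4 = v XOR s3 = 0 XOR 1 = 1
s5 = y NAND s4 = 1 NAND 1 = 0
s6 = s5 XOR u = 0 XOR 1 = 1
s7 = s1 AND s6 = 1 AND 1 = 1
So s7 = 1 as required.

x=0, y=1, z=0, w=0, u=1, v=0, t=1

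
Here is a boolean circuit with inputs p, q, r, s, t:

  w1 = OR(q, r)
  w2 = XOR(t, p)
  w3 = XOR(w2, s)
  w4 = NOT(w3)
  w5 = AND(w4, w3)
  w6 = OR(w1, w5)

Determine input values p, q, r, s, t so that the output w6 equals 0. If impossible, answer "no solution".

p=0, q=0, r=0, s=1, t=0

Check with p=0, q=0, r=0, s=1, t=0:
w1 = OR(q, r) = OR(0, 0) = 0
w2 = XOR(t, p) = XOR(0, 0) = 0
w3 = XOR(w2, s) = XOR(0, 1) = 1
w4 = NOT(w3) = NOT 1 = 0
w5 = AND(w4, w3) = AND(0, 1) = 0
w6 = OR(w1, w5) = OR(0, 0) = 0
So w6 = 0 as required.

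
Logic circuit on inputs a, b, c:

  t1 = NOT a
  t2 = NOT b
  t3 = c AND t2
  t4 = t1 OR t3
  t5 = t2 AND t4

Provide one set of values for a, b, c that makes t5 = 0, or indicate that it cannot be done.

t5 = t2 AND t4 must be 0, so at least one of t2, t4 is 0.
Check with a=0, b=1, c=1:
t1 = NOT a = NOT 0 = 1
t2 = NOT b = NOT 1 = 0
t3 = c AND t2 = 1 AND 0 = 0
t4 = t1 OR t3 = 1 OR 0 = 1
t5 = t2 AND t4 = 0 AND 1 = 0
So t5 = 0 as required.

a=0, b=1, c=1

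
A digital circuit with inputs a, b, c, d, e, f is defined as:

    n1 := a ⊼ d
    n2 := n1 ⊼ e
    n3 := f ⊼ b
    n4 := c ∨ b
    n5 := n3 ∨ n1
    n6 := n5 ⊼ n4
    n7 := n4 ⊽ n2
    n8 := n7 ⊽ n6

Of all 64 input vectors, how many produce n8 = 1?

n8 = n7 ⊽ n6 must be 1, so both n7 = 0 and n6 = 0.
n7 = n4 ⊽ n2 must be 0, so at least one of n4, n2 is 1.
n6 = n5 ⊼ n4 must be 0, so both n5 = 1 and n4 = 1.
Enumerating the 64 input combinations, 44 give n8 = 1 and 20 give n8 = 0.

44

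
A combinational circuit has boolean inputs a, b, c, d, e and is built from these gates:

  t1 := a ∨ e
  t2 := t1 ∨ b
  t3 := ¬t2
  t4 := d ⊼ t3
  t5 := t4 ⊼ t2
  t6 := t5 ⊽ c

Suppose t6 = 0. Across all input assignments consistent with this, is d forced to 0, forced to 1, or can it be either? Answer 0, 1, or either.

either

Both values of d occur among assignments with t6 = 0:
  d=0: a=0, b=0, c=0, d=0, e=0
  d=1: a=0, b=0, c=0, d=1, e=0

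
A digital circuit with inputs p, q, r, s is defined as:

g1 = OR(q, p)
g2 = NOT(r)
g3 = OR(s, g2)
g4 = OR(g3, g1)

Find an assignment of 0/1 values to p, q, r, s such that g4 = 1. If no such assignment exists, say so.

p=1, q=0, r=1, s=0

g4 = OR(g3, g1) must be 1, so at least one of g3, g1 is 1.
Check with p=1, q=0, r=1, s=0:
g1 = OR(q, p) = OR(0, 1) = 1
g2 = NOT(r) = NOT 1 = 0
g3 = OR(s, g2) = OR(0, 0) = 0
g4 = OR(g3, g1) = OR(0, 1) = 1
So g4 = 1 as required.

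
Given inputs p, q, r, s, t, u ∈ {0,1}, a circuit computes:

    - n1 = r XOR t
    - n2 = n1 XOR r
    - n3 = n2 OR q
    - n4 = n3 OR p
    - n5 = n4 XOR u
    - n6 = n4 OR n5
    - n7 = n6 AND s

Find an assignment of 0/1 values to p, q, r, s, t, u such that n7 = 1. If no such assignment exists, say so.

p=0, q=1, r=0, s=1, t=1, u=0

n7 = n6 AND s must be 1, so both n6 = 1 and s = 1.
n6 = n4 OR n5 must be 1, so at least one of n4, n5 is 1.
Check with p=0, q=1, r=0, s=1, t=1, u=0:
n1 = r XOR t = 0 XOR 1 = 1
n2 = n1 XOR r = 1 XOR 0 = 1
n3 = n2 OR q = 1 OR 1 = 1
n4 = n3 OR p = 1 OR 0 = 1
n5 = n4 XOR u = 1 XOR 0 = 1
n6 = n4 OR n5 = 1 OR 1 = 1
n7 = n6 AND s = 1 AND 1 = 1
So n7 = 1 as required.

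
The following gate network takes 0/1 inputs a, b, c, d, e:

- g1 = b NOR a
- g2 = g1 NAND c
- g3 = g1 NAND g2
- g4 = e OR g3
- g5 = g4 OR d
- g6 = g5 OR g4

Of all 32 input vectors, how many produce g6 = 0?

1

g6 = g5 OR g4 must be 0, so both g5 = 0 and g4 = 0.
g5 = g4 OR d must be 0, so both g4 = 0 and d = 0.
g4 = e OR g3 must be 0, so both e = 0 and g3 = 0.
Satisfying assignments:
  a=0, b=0, c=0, d=0, e=0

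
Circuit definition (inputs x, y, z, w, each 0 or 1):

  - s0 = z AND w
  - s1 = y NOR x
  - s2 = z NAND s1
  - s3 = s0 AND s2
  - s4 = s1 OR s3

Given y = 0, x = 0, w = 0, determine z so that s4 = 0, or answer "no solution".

With y = 0, x = 0, w = 0 fixed, none of the 2 settings of z give s4 = 0.
For example, with z=1:
s0 = z AND w = 1 AND 0 = 0
s1 = y NOR x = 0 NOR 0 = 1
s2 = z NAND s1 = 1 NAND 1 = 0
s3 = s0 AND s2 = 0 AND 0 = 0
s4 = s1 OR s3 = 1 OR 0 = 1
giving s4 = 1 ≠ 0.

no solution exists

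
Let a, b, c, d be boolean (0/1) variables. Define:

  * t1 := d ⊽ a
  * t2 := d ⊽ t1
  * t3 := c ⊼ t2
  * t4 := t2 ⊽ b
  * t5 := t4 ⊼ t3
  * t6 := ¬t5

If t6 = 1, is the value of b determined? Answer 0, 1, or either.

t6 = ¬t5 must be 1, so t5 = 0.
t5 = t4 ⊼ t3 must be 0, so both t4 = 1 and t3 = 1.
t4 = t2 ⊽ b must be 1, so both t2 = 0 and b = 0.
Every assignment with t6 = 1 has b = 0; there are 6 such assignment(s).

0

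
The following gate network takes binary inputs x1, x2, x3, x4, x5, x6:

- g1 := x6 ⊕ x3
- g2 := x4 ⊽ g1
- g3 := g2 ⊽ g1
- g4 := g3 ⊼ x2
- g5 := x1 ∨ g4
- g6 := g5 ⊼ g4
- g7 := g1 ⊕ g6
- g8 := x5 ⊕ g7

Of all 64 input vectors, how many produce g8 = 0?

32

g8 = x5 ⊕ g7 must be 0, so x5 and g7 are equal.
Enumerating the 64 input combinations, 32 give g8 = 0 and 32 give g8 = 1.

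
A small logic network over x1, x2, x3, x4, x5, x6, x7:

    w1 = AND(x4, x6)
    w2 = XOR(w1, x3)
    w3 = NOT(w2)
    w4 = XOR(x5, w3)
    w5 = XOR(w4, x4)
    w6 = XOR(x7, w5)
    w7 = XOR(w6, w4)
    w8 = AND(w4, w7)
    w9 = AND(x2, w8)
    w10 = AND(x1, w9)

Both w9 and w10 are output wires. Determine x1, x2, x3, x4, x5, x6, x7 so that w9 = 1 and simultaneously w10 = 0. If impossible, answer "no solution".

x1=0, x2=1, x3=1, x4=1, x5=0, x6=1, x7=0

Check with x1=0, x2=1, x3=1, x4=1, x5=0, x6=1, x7=0:
w1 = AND(x4, x6) = AND(1, 1) = 1
w2 = XOR(w1, x3) = XOR(1, 1) = 0
w3 = NOT(w2) = NOT 0 = 1
w4 = XOR(x5, w3) = XOR(0, 1) = 1
w5 = XOR(w4, x4) = XOR(1, 1) = 0
w6 = XOR(x7, w5) = XOR(0, 0) = 0
w7 = XOR(w6, w4) = XOR(0, 1) = 1
w8 = AND(w4, w7) = AND(1, 1) = 1
w9 = AND(x2, w8) = AND(1, 1) = 1
w10 = AND(x1, w9) = AND(0, 1) = 0
So w9 = 1 and w10 = 0.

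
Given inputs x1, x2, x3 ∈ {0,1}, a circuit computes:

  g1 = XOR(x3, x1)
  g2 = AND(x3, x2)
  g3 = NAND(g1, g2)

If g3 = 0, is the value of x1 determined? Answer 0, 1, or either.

0

g3 = NAND(g1, g2) must be 0, so both g1 = 1 and g2 = 1.
g1 = XOR(x3, x1) must be 1, so x3 and x1 differ.
g2 = AND(x3, x2) must be 1, so both x3 = 1 and x2 = 1.
Every assignment with g3 = 0 has x1 = 0; there are 1 such assignment(s).
  x1=0, x2=1, x3=1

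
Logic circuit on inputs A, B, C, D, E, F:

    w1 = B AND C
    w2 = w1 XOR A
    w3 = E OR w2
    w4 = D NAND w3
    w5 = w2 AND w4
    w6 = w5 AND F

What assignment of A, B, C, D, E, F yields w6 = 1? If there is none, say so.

w6 = w5 AND F must be 1, so both w5 = 1 and F = 1.
w5 = w2 AND w4 must be 1, so both w2 = 1 and w4 = 1.
Check with A=1 B=0 C=0 D=0 E=1 F=1:
w1 = B AND C = 0 AND 0 = 0
w2 = w1 XOR A = 0 XOR 1 = 1
w3 = E OR w2 = 1 OR 1 = 1
w4 = D NAND w3 = 0 NAND 1 = 1
w5 = w2 AND w4 = 1 AND 1 = 1
w6 = w5 AND F = 1 AND 1 = 1
So w6 = 1 as required.

A=1 B=0 C=0 D=0 E=1 F=1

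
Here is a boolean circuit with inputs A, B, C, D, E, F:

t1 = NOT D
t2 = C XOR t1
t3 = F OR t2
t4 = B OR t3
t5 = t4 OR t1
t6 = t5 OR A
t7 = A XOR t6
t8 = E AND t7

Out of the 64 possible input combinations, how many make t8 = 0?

t8 = E AND t7 must be 0, so at least one of E, t7 is 0.
Enumerating the 64 input combinations, 49 give t8 = 0 and 15 give t8 = 1.

49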